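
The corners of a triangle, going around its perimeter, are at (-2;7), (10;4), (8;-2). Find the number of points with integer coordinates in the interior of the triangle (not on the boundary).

The shoelace formula gives twice the area as |((-2)·4 − 10·7) + (10·(-2) − 8·4) + (8·7 − (-2)·(-2))| = 78, so the area is 39.
The number of boundary lattice points is Σ gcd(|Δx|,|Δy|) = gcd(12,3) + gcd(2,6) + gcd(10,9) = 3+2+1 = 6.
By Pick's theorem A = I + B/2 − 1, so I = 39 − 6/2 + 1 = 37.

37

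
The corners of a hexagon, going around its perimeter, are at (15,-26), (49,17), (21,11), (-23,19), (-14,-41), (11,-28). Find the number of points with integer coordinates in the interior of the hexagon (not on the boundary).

2269

Using the shoelace formula, 2A = |(15·17 − 49·(-26)) + (49·11 − 21·17) + (21·19 − (-23)·11) + ((-23)·(-41) − (-14)·19) + ((-14)·(-28) − 11·(-41)) + (11·(-26) − 15·(-28))| = 4549, so the area is 2274.5.
Along each edge there are gcd(|Δx|,|Δy|)+1 lattice points, so counting each shared vertex once the boundary has gcd(34,43) + gcd(28,6) + gcd(44,8) + gcd(9,60) + gcd(25,13) + gcd(4,2) = 1+2+4+3+1+2 = 13.
Pick's theorem gives I = A − B/2 + 1 = 2274.5 − 13/2 + 1 = 2269.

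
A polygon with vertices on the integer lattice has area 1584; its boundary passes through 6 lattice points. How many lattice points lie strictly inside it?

From Pick's theorem, I = A − B/2 + 1 = 1584 − 6/2 + 1 = 1582.

1582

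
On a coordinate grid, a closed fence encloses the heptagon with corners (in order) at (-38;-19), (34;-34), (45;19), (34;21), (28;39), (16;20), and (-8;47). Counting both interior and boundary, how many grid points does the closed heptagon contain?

By the shoelace formula, twice the signed area is |((-38)·(-34) − 34·(-19)) + (34·19 − 45·(-34)) + (45·21 − 34·19) + (34·39 − 28·21) + (28·20 − 16·39) + (16·47 − (-8)·20) + ((-8)·(-19) − (-38)·47)| = 7937, so the area is 7937/2.
Along each edge there are gcd(|Δx|,|Δy|)+1 lattice points, so counting each shared vertex once the boundary has gcd(72,15) + gcd(11,53) + gcd(11,2) + gcd(6,18) + gcd(12,19) + gcd(24,27) + gcd(30,66) = 3+1+1+6+1+3+6 = 21.
Pick's theorem gives I = A − B/2 + 1 = 7937/2 − 21/2 + 1 = 3959, so the closed region contains I + B = 3959 + 21 = 3980 lattice points.

3980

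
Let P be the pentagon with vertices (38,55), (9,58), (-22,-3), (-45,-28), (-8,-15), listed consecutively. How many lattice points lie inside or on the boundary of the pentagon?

2014

The shoelace formula gives twice the area as |(38·58 − 9·55) + (9·(-3) − (-22)·58) + ((-22)·(-28) − (-45)·(-3)) + ((-45)·(-15) − (-8)·(-28)) + ((-8)·55 − 38·(-15))| = 4020, so the area is 2010.
Along each edge there are gcd(|Δx|,|Δy|)+1 lattice points, so counting each shared vertex once the boundary has gcd(29,3) + gcd(31,61) + gcd(23,25) + gcd(37,13) + gcd(46,70) = 1+1+1+1+2 = 6.
Pick's theorem gives I = A − B/2 + 1 = 2010 − 6/2 + 1 = 2008, so the closed region contains I + B = 2008 + 6 = 2014 lattice points.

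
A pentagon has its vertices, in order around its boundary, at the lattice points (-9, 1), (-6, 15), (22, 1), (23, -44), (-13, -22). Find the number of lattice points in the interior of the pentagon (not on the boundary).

1364

By the shoelace formula, twice the signed area is |((-9)·15 − (-6)·1) + ((-6)·1 − 22·15) + (22·(-44) − 23·1) + (23·(-22) − (-13)·(-44)) + ((-13)·1 − (-9)·(-22))| = 2745, so the area is 2745/2.
The number of boundary lattice points is Σ gcd(|Δx|,|Δy|) = gcd(3,14) + gcd(28,14) + gcd(1,45) + gcd(36,22) + gcd(4,23) = 1+14+1+2+1 = 19.
Pick's theorem gives I = A − B/2 + 1 = 2745/2 − 19/2 + 1 = 1364.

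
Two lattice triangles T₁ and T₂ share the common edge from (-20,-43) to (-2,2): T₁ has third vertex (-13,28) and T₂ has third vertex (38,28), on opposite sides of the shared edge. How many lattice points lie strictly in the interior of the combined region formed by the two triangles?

1146

The union is the simple quadrilateral with vertices (-20,-43), (-13,28), (-2,2), (38,28) in order.
The shoelace formula gives twice the area as |((-20)·28 − (-13)·(-43)) + ((-13)·2 − (-2)·28) + ((-2)·28 − 38·2) + (38·(-43) − (-20)·28)| = 2295, so the area is 2295/2.
Summing gcd(|Δx|,|Δy|) over the edges gives the boundary count: gcd(7,71) + gcd(11,26) + gcd(40,26) + gcd(58,71) = 1+1+2+1 = 5.
By Pick's theorem I = A − B/2 + 1 = 2295/2 − 5/2 + 1 = 1146.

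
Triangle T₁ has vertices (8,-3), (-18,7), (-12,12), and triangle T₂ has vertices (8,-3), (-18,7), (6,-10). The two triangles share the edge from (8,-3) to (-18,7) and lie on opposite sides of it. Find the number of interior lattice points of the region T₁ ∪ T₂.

The union is the simple quadrilateral with vertices (8,-3), (-12,12), (-18,7), (6,-10) in order.
The shoelace formula gives twice the area as |[8·12 − (-12)·(-3)] + [(-12)·7 − (-18)·12] + [(-18)·(-10) − 6·7] + [6·(-3) − 8·(-10)]| = 392, so the area is 196.
The number of boundary lattice points is Σ gcd(|Δx|,|Δy|) = gcd(20,15) + gcd(6,5) + gcd(24,17) + gcd(2,7) = 5+1+1+1 = 8.
By Pick's theorem I = A − B/2 + 1 = 196 − 8/2 + 1 = 193.

193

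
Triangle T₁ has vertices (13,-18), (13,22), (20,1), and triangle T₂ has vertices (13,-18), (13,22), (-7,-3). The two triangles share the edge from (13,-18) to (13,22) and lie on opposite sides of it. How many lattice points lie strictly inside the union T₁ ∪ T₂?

532

The union is the simple quadrilateral with vertices (13,-18), (20,1), (13,22), (-7,-3) in order.
Using the shoelace formula, 2A = |[13·1 − 20·(-18)] + [20·22 − 13·1] + [13·(-3) − (-7)·22] + [(-7)·(-18) − 13·(-3)]| = 1080, so the area is 540.
Summing gcd(|Δx|,|Δy|) over the edges gives the boundary count: gcd(7,19) + gcd(7,21) + gcd(20,25) + gcd(20,15) = 1+7+5+5 = 18.
By Pick's theorem I = A − B/2 + 1 = 540 − 18/2 + 1 = 532.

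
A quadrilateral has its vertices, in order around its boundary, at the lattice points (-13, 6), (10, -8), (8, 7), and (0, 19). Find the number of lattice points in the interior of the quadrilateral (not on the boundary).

280

Using the shoelace formula, 2A = |((-13)·(-8) − 10·6) + (10·7 − 8·(-8)) + (8·19 − 0·7) + (0·6 − (-13)·19)| = 577, so the area is 577/2.
Summing gcd(|Δx|,|Δy|) over the edges gives the boundary count: gcd(23,14) + gcd(2,15) + gcd(8,12) + gcd(13,13) = 1+1+4+13 = 19.
By Pick's theorem A = I + B/2 − 1, so I = 577/2 − 19/2 + 1 = 280.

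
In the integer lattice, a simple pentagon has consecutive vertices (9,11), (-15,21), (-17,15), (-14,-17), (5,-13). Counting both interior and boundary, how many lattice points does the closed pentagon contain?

718

The shoelace formula gives twice the area as |[9·21 − (-15)·11] + [(-15)·15 − (-17)·21] + [(-17)·(-17) − (-14)·15] + [(-14)·(-13) − 5·(-17)] + [5·11 − 9·(-13)]| = 1424, so the area is 712.
The number of boundary lattice points is Σ gcd(|Δx|,|Δy|) = gcd(24,10) + gcd(2,6) + gcd(3,32) + gcd(19,4) + gcd(4,24) = 2+2+1+1+4 = 10.
Pick's theorem gives I = A − B/2 + 1 = 712 − 10/2 + 1 = 708, so the closed region contains I + B = 708 + 10 = 718 lattice points.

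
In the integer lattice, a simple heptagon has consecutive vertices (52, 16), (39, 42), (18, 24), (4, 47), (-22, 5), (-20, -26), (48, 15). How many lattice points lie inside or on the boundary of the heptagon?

By the shoelace formula, twice the signed area is |(52·42 − 39·16) + (39·24 − 18·42) + (18·47 − 4·24) + (4·5 − (-22)·47) + ((-22)·(-26) − (-20)·5) + ((-20)·15 − 48·(-26)) + (48·16 − 52·15)| = 5152, so the area is 2576.
Along each edge there are gcd(|Δx|,|Δy|)+1 lattice points, so counting each shared vertex once the boundary has gcd(13,26) + gcd(21,18) + gcd(14,23) + gcd(26,42) + gcd(2,31) + gcd(68,41) + gcd(4,1) = 13+3+1+2+1+1+1 = 22.
Pick's theorem gives I = A − B/2 + 1 = 2576 − 22/2 + 1 = 2566, so the closed region contains I + B = 2566 + 22 = 2588 lattice points.

2588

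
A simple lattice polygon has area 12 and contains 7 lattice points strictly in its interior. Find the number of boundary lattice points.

12

Pick's theorem gives A = I + B/2 − 1, so B = 2(A − I + 1) = 2(12 − 7 + 1) = 12.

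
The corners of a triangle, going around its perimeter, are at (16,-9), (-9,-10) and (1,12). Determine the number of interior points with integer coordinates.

By the shoelace formula, twice the signed area is |[16·(-10) − (-9)·(-9)] + [(-9)·12 − 1·(-10)] + [1·(-9) − 16·12]| = 540, so the area is 270.
The number of boundary lattice points is Σ gcd(|Δx|,|Δy|) = gcd(25,1) + gcd(10,22) + gcd(15,21) = 1+2+3 = 6.
By Pick's theorem A = I + B/2 − 1, so I = 270 − 6/2 + 1 = 268.

268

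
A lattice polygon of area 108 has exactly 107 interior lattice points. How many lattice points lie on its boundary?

4

Pick's theorem gives A = I + B/2 − 1, so B = 2(A − I + 1) = 2(108 − 107 + 1) = 4.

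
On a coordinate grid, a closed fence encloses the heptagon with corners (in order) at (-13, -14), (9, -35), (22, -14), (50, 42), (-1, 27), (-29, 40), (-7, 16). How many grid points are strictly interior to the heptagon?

Using the shoelace formula, 2A = |[(-13)·(-35) − 9·(-14)] + [9·(-14) − 22·(-35)] + [22·42 − 50·(-14)] + [50·27 − (-1)·42] + [(-1)·40 − (-29)·27] + [(-29)·16 − (-7)·40] + [(-7)·(-14) − (-13)·16]| = 5106, so the area is 2553.
The number of boundary lattice points is Σ gcd(|Δx|,|Δy|) = gcd(22,21) + gcd(13,21) + gcd(28,56) + gcd(51,15) + gcd(28,13) + gcd(22,24) + gcd(6,30) = 1+1+28+3+1+2+6 = 42.
By Pick's theorem A = I + B/2 − 1, so I = 2553 − 42/2 + 1 = 2533.

2533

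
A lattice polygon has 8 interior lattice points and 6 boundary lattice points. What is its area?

Pick's theorem states A = I + B/2 − 1, so A = 8 + 6/2 − 1 = 10.

10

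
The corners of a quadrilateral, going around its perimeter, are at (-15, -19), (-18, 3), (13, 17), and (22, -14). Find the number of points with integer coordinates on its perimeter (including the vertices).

The number of boundary lattice points is Σ gcd(|Δx|,|Δy|) = gcd(3,22) + gcd(31,14) + gcd(9,31) + gcd(37,5) = 1+1+1+1 = 4.

4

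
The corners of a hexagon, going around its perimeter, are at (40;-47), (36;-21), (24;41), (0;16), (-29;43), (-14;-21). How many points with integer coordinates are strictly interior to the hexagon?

3191

By the shoelace formula, twice the signed area is |[40·(-21) − 36·(-47)] + [36·41 − 24·(-21)] + [24·16 − 0·41] + [0·43 − (-29)·16] + [(-29)·(-21) − (-14)·43] + [(-14)·(-47) − 40·(-21)]| = 6389, so the area is 3194.5.
Summing gcd(|Δx|,|Δy|) over the edges gives the boundary count: gcd(4,26) + gcd(12,62) + gcd(24,25) + gcd(29,27) + gcd(15,64) + gcd(54,26) = 2+2+1+1+1+2 = 9.
Pick's theorem gives I = A − B/2 + 1 = 3194.5 − 9/2 + 1 = 3191.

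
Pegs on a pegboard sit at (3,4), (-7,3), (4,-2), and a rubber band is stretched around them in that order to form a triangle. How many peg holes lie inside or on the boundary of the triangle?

33

Using the shoelace formula, 2A = |(3·3 − (-7)·4) + ((-7)·(-2) − 4·3) + (4·4 − 3·(-2))| = 61, so the area is 61/2.
Along each edge there are gcd(|Δx|,|Δy|)+1 lattice points, so counting each shared vertex once the boundary has gcd(10,1) + gcd(11,5) + gcd(1,6) = 1+1+1 = 3.
Pick's theorem gives I = A − B/2 + 1 = 61/2 − 3/2 + 1 = 30, so the closed region contains I + B = 30 + 3 = 33 lattice points.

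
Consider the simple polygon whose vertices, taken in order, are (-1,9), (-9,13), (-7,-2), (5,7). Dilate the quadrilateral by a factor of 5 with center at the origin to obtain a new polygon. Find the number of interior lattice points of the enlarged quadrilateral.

2351

Using the shoelace formula, 2A = |((-1)·13 − (-9)·9) + ((-9)·(-2) − (-7)·13) + ((-7)·7 − 5·(-2)) + (5·9 − (-1)·7)| = 190, so the area is 95.
Along each edge there are gcd(|Δx|,|Δy|)+1 lattice points, so counting each shared vertex once the boundary has gcd(8,4) + gcd(2,15) + gcd(12,9) + gcd(6,2) = 4+1+3+2 = 10.
Scaling by 5 multiplies the area by 5² = 25 (so the new area is 2375) and multiplies the boundary lattice-point count by 5, giving 50.
By Pick's theorem, the interior count of the dilated polygon is 2375 − 50/2 + 1 = 2351.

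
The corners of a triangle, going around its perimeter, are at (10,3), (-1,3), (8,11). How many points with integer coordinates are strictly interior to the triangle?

38

Using the shoelace formula, 2A = |[10·3 − (-1)·3] + [(-1)·11 − 8·3] + [8·3 − 10·11]| = 88, so the area is 44.
Along each edge there are gcd(|Δx|,|Δy|)+1 lattice points, so counting each shared vertex once the boundary has gcd(11,0) + gcd(9,8) + gcd(2,8) = 11+1+2 = 14.
Pick's theorem gives I = A − B/2 + 1 = 44 − 14/2 + 1 = 38.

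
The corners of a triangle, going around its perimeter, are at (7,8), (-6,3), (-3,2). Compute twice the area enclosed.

The shoelace formula gives twice the area as |[7·3 − (-6)·8] + [(-6)·2 − (-3)·3] + [(-3)·8 − 7·2]| = 28, so the area is 14.

28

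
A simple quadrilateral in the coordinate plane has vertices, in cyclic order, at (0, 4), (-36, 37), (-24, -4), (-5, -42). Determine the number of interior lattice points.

1061

The shoelace formula gives twice the area as |(0·37 − (-36)·4) + ((-36)·(-4) − (-24)·37) + ((-24)·(-42) − (-5)·(-4)) + ((-5)·4 − 0·(-42))| = 2144, so the area is 1072.
Summing gcd(|Δx|,|Δy|) over the edges gives the boundary count: gcd(36,33) + gcd(12,41) + gcd(19,38) + gcd(5,46) = 3+1+19+1 = 24.
By Pick's theorem A = I + B/2 − 1, so I = 1072 − 24/2 + 1 = 1061.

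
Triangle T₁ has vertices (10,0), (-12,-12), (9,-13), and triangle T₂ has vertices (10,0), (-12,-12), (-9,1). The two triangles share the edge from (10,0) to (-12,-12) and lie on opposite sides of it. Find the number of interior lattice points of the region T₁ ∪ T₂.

261

The union is the simple quadrilateral with vertices (10,0), (9,-13), (-12,-12), (-9,1) in order.
By the shoelace formula, twice the signed area is |[10·(-13) − 9·0] + [9·(-12) − (-12)·(-13)] + [(-12)·1 − (-9)·(-12)] + [(-9)·0 − 10·1]| = 524, so the area is 262.
Summing gcd(|Δx|,|Δy|) over the edges gives the boundary count: gcd(1,13) + gcd(21,1) + gcd(3,13) + gcd(19,1) = 1+1+1+1 = 4.
By Pick's theorem I = A − B/2 + 1 = 262 − 4/2 + 1 = 261.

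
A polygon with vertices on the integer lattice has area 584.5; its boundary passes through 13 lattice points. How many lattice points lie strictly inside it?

579

From Pick's theorem, I = A − B/2 + 1 = 584.5 − 13/2 + 1 = 579.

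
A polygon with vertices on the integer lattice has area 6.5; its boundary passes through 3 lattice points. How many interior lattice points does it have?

6

From Pick's theorem, I = A − B/2 + 1 = 6.5 − 3/2 + 1 = 6.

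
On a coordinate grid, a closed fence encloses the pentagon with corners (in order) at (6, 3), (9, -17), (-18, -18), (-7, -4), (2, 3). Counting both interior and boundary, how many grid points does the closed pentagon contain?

By the shoelace formula, twice the signed area is |[6·(-17) − 9·3] + [9·(-18) − (-18)·(-17)] + [(-18)·(-4) − (-7)·(-18)] + [(-7)·3 − 2·(-4)] + [2·3 − 6·3]| = 676, so the area is 338.
The number of boundary lattice points is Σ gcd(|Δx|,|Δy|) = gcd(3,20) + gcd(27,1) + gcd(11,14) + gcd(9,7) + gcd(4,0) = 1+1+1+1+4 = 8.
Pick's theorem gives I = A − B/2 + 1 = 338 − 8/2 + 1 = 335, so the closed region contains I + B = 335 + 8 = 343 lattice points.

343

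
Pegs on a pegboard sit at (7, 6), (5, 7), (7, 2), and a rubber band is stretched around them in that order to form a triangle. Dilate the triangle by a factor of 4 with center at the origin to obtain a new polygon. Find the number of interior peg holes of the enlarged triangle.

By the shoelace formula, twice the signed area is |(7·7 − 5·6) + (5·2 − 7·7) + (7·6 − 7·2)| = 8, so the area is 4.
Summing gcd(|Δx|,|Δy|) over the edges gives the boundary count: gcd(2,1) + gcd(2,5) + gcd(0,4) = 1+1+4 = 6.
Scaling by 4 multiplies the area by 4² = 16 (so the new area is 64) and multiplies the boundary lattice-point count by 4, giving 24.
By Pick's theorem, the interior count of the dilated polygon is 64 − 24/2 + 1 = 53.

53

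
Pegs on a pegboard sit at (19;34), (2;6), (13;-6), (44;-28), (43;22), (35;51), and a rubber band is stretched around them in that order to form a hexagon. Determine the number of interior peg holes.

By the shoelace formula, twice the signed area is |(19·6 − 2·34) + (2·(-6) − 13·6) + (13·(-28) − 44·(-6)) + (44·22 − 43·(-28)) + (43·51 − 35·22) + (35·34 − 19·51)| = 3672, so the area is 1836.
Along each edge there are gcd(|Δx|,|Δy|)+1 lattice points, so counting each shared vertex once the boundary has gcd(17,28) + gcd(11,12) + gcd(31,22) + gcd(1,50) + gcd(8,29) + gcd(16,17) = 1+1+1+1+1+1 = 6.
Pick's theorem gives I = A − B/2 + 1 = 1836 − 6/2 + 1 = 1834.

1834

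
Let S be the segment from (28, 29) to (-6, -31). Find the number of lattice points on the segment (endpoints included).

The number of lattice points on a segment between lattice points is gcd(|Δx|,|Δy|) + 1 = gcd(34,60) + 1 = 2 + 1 = 3.

3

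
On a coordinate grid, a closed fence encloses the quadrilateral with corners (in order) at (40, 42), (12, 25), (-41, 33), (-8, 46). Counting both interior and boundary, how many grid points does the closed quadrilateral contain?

Using the shoelace formula, 2A = |(40·25 − 12·42) + (12·33 − (-41)·25) + ((-41)·46 − (-8)·33) + ((-8)·42 − 40·46)| = 1881, so the area is 1881/2.
The number of boundary lattice points is Σ gcd(|Δx|,|Δy|) = gcd(28,17) + gcd(53,8) + gcd(33,13) + gcd(48,4) = 1+1+1+4 = 7.
Pick's theorem gives I = A − B/2 + 1 = 1881/2 − 7/2 + 1 = 938, so the closed region contains I + B = 938 + 7 = 945 lattice points.

945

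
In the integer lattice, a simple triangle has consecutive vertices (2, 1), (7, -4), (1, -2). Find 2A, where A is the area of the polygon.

Using the shoelace formula, 2A = |(2·(-4) − 7·1) + (7·(-2) − 1·(-4)) + (1·1 − 2·(-2))| = 20, so the area is 10.

20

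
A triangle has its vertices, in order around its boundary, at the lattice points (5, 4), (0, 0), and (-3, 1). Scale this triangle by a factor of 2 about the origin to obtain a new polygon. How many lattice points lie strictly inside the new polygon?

By the shoelace formula, twice the signed area is |[5·0 − 0·4] + [0·1 − (-3)·0] + [(-3)·4 − 5·1]| = 17, so the area is 17/2.
Summing gcd(|Δx|,|Δy|) over the edges gives the boundary count: gcd(5,4) + gcd(3,1) + gcd(8,3) = 1+1+1 = 3.
Scaling by 2 multiplies the area by 2² = 4 (so the new area is 34) and multiplies the boundary lattice-point count by 2, giving 6.
By Pick's theorem, the interior count of the dilated polygon is 34 − 6/2 + 1 = 32.

32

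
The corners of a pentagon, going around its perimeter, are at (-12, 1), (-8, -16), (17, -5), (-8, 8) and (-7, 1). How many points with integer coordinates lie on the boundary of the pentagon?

The number of boundary lattice points is Σ gcd(|Δx|,|Δy|) = gcd(4,17) + gcd(25,11) + gcd(25,13) + gcd(1,7) + gcd(5,0) = 1+1+1+1+5 = 9.

9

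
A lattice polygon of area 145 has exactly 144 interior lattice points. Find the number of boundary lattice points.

Pick's theorem gives A = I + B/2 − 1, so B = 2(A − I + 1) = 2(145 − 144 + 1) = 4.

4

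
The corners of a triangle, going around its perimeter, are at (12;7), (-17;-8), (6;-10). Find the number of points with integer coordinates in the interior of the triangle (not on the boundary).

201

By the shoelace formula, twice the signed area is |[12·(-8) − (-17)·7] + [(-17)·(-10) − 6·(-8)] + [6·7 − 12·(-10)]| = 403, so the area is 403/2.
Summing gcd(|Δx|,|Δy|) over the edges gives the boundary count: gcd(29,15) + gcd(23,2) + gcd(6,17) = 1+1+1 = 3.
By Pick's theorem A = I + B/2 − 1, so I = 403/2 − 3/2 + 1 = 201.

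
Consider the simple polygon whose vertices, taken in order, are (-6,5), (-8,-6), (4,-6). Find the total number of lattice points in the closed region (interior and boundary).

The shoelace formula gives twice the area as |((-6)·(-6) − (-8)·5) + ((-8)·(-6) − 4·(-6)) + (4·5 − (-6)·(-6))| = 132, so the area is 66.
Along each edge there are gcd(|Δx|,|Δy|)+1 lattice points, so counting each shared vertex once the boundary has gcd(2,11) + gcd(12,0) + gcd(10,11) = 1+12+1 = 14.
Pick's theorem gives I = A − B/2 + 1 = 66 − 14/2 + 1 = 60, so the closed region contains I + B = 60 + 14 = 74 lattice points.

74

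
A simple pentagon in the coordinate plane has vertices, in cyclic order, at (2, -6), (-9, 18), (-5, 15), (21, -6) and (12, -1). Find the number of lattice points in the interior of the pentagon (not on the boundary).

Using the shoelace formula, 2A = |[2·18 − (-9)·(-6)] + [(-9)·15 − (-5)·18] + [(-5)·(-6) − 21·15] + [21·(-1) − 12·(-6)] + [12·(-6) − 2·(-1)]| = 367, so the area is 183.5.
Summing gcd(|Δx|,|Δy|) over the edges gives the boundary count: gcd(11,24) + gcd(4,3) + gcd(26,21) + gcd(9,5) + gcd(10,5) = 1+1+1+1+5 = 9.
By Pick's theorem A = I + B/2 − 1, so I = 183.5 − 9/2 + 1 = 180.

180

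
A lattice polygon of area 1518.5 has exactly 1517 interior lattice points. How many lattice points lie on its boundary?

Pick's theorem gives A = I + B/2 − 1, so B = 2(A − I + 1) = 2(1518.5 − 1517 + 1) = 5.

5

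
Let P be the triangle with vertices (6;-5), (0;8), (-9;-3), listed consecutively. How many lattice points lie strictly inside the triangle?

Using the shoelace formula, 2A = |[6·8 − 0·(-5)] + [0·(-3) − (-9)·8] + [(-9)·(-5) − 6·(-3)]| = 183, so the area is 91.5.
The number of boundary lattice points is Σ gcd(|Δx|,|Δy|) = gcd(6,13) + gcd(9,11) + gcd(15,2) = 1+1+1 = 3.
By Pick's theorem A = I + B/2 − 1, so I = 91.5 − 3/2 + 1 = 91.

91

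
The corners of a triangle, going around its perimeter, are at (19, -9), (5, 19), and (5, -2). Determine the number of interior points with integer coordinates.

127

By the shoelace formula, twice the signed area is |[19·19 − 5·(-9)] + [5·(-2) − 5·19] + [5·(-9) − 19·(-2)]| = 294, so the area is 147.
Along each edge there are gcd(|Δx|,|Δy|)+1 lattice points, so counting each shared vertex once the boundary has gcd(14,28) + gcd(0,21) + gcd(14,7) = 14+21+7 = 42.
By Pick's theorem A = I + B/2 − 1, so I = 147 − 42/2 + 1 = 127.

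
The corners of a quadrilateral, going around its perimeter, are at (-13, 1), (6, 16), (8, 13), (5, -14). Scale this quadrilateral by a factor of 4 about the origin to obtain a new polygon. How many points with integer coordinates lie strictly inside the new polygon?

4929

By the shoelace formula, twice the signed area is |[(-13)·16 − 6·1] + [6·13 − 8·16] + [8·(-14) − 5·13] + [5·1 − (-13)·(-14)]| = 618, so the area is 309.
Summing gcd(|Δx|,|Δy|) over the edges gives the boundary count: gcd(19,15) + gcd(2,3) + gcd(3,27) + gcd(18,15) = 1+1+3+3 = 8.
Scaling by 4 multiplies the area by 4² = 16 (so the new area is 4944) and multiplies the boundary lattice-point count by 4, giving 32.
By Pick's theorem, the interior count of the dilated polygon is 4944 − 32/2 + 1 = 4929.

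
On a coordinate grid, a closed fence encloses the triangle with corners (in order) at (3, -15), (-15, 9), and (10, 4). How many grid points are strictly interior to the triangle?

250

Using the shoelace formula, 2A = |[3·9 − (-15)·(-15)] + [(-15)·4 − 10·9] + [10·(-15) − 3·4]| = 510, so the area is 255.
The number of boundary lattice points is Σ gcd(|Δx|,|Δy|) = gcd(18,24) + gcd(25,5) + gcd(7,19) = 6+5+1 = 12.
By Pick's theorem A = I + B/2 − 1, so I = 255 − 12/2 + 1 = 250.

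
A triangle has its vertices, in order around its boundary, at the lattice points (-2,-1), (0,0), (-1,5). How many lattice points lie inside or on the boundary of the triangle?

8

By the shoelace formula, twice the signed area is |((-2)·0 − 0·(-1)) + (0·5 − (-1)·0) + ((-1)·(-1) − (-2)·5)| = 11, so the area is 5.5.
Summing gcd(|Δx|,|Δy|) over the edges gives the boundary count: gcd(2,1) + gcd(1,5) + gcd(1,6) = 1+1+1 = 3.
Pick's theorem gives I = A − B/2 + 1 = 5.5 − 3/2 + 1 = 5, so the closed region contains I + B = 5 + 3 = 8 lattice points.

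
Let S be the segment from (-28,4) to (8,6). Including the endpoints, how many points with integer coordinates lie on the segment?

3

The number of lattice points on a segment between lattice points is gcd(|Δx|,|Δy|) + 1 = gcd(36,2) + 1 = 2 + 1 = 3.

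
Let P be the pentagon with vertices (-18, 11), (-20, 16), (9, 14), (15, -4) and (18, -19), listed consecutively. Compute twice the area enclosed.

By the shoelace formula, twice the signed area is |[(-18)·16 − (-20)·11] + [(-20)·14 − 9·16] + [9·(-4) − 15·14] + [15·(-19) − 18·(-4)] + [18·11 − (-18)·(-19)]| = 1095, so the area is 547.5.

1095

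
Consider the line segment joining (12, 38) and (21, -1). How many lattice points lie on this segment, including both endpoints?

The number of lattice points on a segment between lattice points is gcd(|Δx|,|Δy|) + 1 = gcd(9,39) + 1 = 3 + 1 = 4.

4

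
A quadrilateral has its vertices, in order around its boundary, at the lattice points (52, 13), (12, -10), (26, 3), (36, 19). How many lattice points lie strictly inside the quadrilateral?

By the shoelace formula, twice the signed area is |[52·(-10) − 12·13] + [12·3 − 26·(-10)] + [26·19 − 36·3] + [36·13 − 52·19]| = 514, so the area is 257.
The number of boundary lattice points is Σ gcd(|Δx|,|Δy|) = gcd(40,23) + gcd(14,13) + gcd(10,16) + gcd(16,6) = 1+1+2+2 = 6.
Pick's theorem gives I = A − B/2 + 1 = 257 − 6/2 + 1 = 255.

255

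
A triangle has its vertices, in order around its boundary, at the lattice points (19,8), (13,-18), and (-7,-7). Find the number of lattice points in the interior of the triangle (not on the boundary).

292

Using the shoelace formula, 2A = |[19·(-18) − 13·8] + [13·(-7) − (-7)·(-18)] + [(-7)·8 − 19·(-7)]| = 586, so the area is 293.
Along each edge there are gcd(|Δx|,|Δy|)+1 lattice points, so counting each shared vertex once the boundary has gcd(6,26) + gcd(20,11) + gcd(26,15) = 2+1+1 = 4.
By Pick's theorem A = I + B/2 − 1, so I = 293 − 4/2 + 1 = 292.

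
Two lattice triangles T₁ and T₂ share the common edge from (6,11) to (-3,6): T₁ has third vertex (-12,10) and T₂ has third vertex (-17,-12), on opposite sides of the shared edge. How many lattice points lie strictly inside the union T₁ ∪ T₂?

74

The union is the simple quadrilateral with vertices (6,11), (-12,10), (-3,6), (-17,-12) in order.
The shoelace formula gives twice the area as |(6·10 − (-12)·11) + ((-12)·6 − (-3)·10) + ((-3)·(-12) − (-17)·6) + ((-17)·11 − 6·(-12))| = 173, so the area is 86.5.
Summing gcd(|Δx|,|Δy|) over the edges gives the boundary count: gcd(18,1) + gcd(9,4) + gcd(14,18) + gcd(23,23) = 1+1+2+23 = 27.
By Pick's theorem I = A − B/2 + 1 = 86.5 − 27/2 + 1 = 74.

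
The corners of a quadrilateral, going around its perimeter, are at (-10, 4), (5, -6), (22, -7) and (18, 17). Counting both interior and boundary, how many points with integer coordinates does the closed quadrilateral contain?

446

Using the shoelace formula, 2A = |[(-10)·(-6) − 5·4] + [5·(-7) − 22·(-6)] + [22·17 − 18·(-7)] + [18·4 − (-10)·17]| = 879, so the area is 879/2.
The number of boundary lattice points is Σ gcd(|Δx|,|Δy|) = gcd(15,10) + gcd(17,1) + gcd(4,24) + gcd(28,13) = 5+1+4+1 = 11.
Pick's theorem gives I = A − B/2 + 1 = 879/2 − 11/2 + 1 = 435, so the closed region contains I + B = 435 + 11 = 446 lattice points.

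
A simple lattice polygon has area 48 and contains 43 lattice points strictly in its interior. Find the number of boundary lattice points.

Pick's theorem gives A = I + B/2 − 1, so B = 2(A − I + 1) = 2(48 − 43 + 1) = 12.

12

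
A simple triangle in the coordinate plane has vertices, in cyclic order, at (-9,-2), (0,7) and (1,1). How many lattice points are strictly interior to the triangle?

27

Using the shoelace formula, 2A = |((-9)·7 − 0·(-2)) + (0·1 − 1·7) + (1·(-2) − (-9)·1)| = 63, so the area is 31.5.
Summing gcd(|Δx|,|Δy|) over the edges gives the boundary count: gcd(9,9) + gcd(1,6) + gcd(10,3) = 9+1+1 = 11.
Pick's theorem gives I = A − B/2 + 1 = 31.5 − 11/2 + 1 = 27.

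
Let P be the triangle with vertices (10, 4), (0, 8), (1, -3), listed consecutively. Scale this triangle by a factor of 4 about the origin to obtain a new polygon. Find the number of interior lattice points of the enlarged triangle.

841

Using the shoelace formula, 2A = |(10·8 − 0·4) + (0·(-3) − 1·8) + (1·4 − 10·(-3))| = 106, so the area is 53.
Summing gcd(|Δx|,|Δy|) over the edges gives the boundary count: gcd(10,4) + gcd(1,11) + gcd(9,7) = 2+1+1 = 4.
Scaling by 4 multiplies the area by 4² = 16 (so the new area is 848) and multiplies the boundary lattice-point count by 4, giving 16.
By Pick's theorem, the interior count of the dilated polygon is 848 − 16/2 + 1 = 841.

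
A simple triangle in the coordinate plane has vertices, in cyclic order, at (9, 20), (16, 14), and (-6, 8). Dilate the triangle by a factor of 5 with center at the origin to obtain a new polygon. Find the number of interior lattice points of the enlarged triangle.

2161

Using the shoelace formula, 2A = |(9·14 − 16·20) + (16·8 − (-6)·14) + ((-6)·20 − 9·8)| = 174, so the area is 87.
Summing gcd(|Δx|,|Δy|) over the edges gives the boundary count: gcd(7,6) + gcd(22,6) + gcd(15,12) = 1+2+3 = 6.
Scaling by 5 multiplies the area by 5² = 25 (so the new area is 2175) and multiplies the boundary lattice-point count by 5, giving 30.
By Pick's theorem, the interior count of the dilated polygon is 2175 − 30/2 + 1 = 2161.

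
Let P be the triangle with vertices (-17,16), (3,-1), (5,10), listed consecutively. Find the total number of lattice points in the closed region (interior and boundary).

By the shoelace formula, twice the signed area is |[(-17)·(-1) − 3·16] + [3·10 − 5·(-1)] + [5·16 − (-17)·10]| = 254, so the area is 127.
Along each edge there are gcd(|Δx|,|Δy|)+1 lattice points, so counting each shared vertex once the boundary has gcd(20,17) + gcd(2,11) + gcd(22,6) = 1+1+2 = 4.
Pick's theorem gives I = A − B/2 + 1 = 127 − 4/2 + 1 = 126, so the closed region contains I + B = 126 + 4 = 130 lattice points.

130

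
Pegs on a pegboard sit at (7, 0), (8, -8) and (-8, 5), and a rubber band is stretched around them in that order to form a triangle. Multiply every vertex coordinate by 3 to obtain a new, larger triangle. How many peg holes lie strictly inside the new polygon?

508

Using the shoelace formula, 2A = |(7·(-8) − 8·0) + (8·5 − (-8)·(-8)) + ((-8)·0 − 7·5)| = 115, so the area is 57.5.
The number of boundary lattice points is Σ gcd(|Δx|,|Δy|) = gcd(1,8) + gcd(16,13) + gcd(15,5) = 1+1+5 = 7.
Scaling by 3 multiplies the area by 3² = 9 (so the new area is 1035/2) and multiplies the boundary lattice-point count by 3, giving 21.
By Pick's theorem, the interior count of the dilated polygon is 1035/2 − 21/2 + 1 = 508.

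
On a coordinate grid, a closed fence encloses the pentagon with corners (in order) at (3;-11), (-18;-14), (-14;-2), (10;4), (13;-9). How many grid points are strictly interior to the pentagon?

340

Using the shoelace formula, 2A = |[3·(-14) − (-18)·(-11)] + [(-18)·(-2) − (-14)·(-14)] + [(-14)·4 − 10·(-2)] + [10·(-9) − 13·4] + [13·(-11) − 3·(-9)]| = 694, so the area is 347.
Along each edge there are gcd(|Δx|,|Δy|)+1 lattice points, so counting each shared vertex once the boundary has gcd(21,3) + gcd(4,12) + gcd(24,6) + gcd(3,13) + gcd(10,2) = 3+4+6+1+2 = 16.
Pick's theorem gives I = A − B/2 + 1 = 347 − 16/2 + 1 = 340.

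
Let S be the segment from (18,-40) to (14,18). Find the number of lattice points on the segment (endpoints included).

The number of lattice points on a segment between lattice points is gcd(|Δx|,|Δy|) + 1 = gcd(4,58) + 1 = 2 + 1 = 3.

3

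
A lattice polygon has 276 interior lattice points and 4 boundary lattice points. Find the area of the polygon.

By Pick's theorem, A = I + B/2 − 1 = 276 + 4/2 − 1 = 277.

277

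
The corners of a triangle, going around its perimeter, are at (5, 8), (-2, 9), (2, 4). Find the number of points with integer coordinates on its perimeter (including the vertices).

3

Summing gcd(|Δx|,|Δy|) over the edges gives the boundary count: gcd(7,1) + gcd(4,5) + gcd(3,4) = 1+1+1 = 3.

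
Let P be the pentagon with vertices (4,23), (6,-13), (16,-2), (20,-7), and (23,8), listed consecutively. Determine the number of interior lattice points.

By the shoelace formula, twice the signed area is |(4·(-13) − 6·23) + (6·(-2) − 16·(-13)) + (16·(-7) − 20·(-2)) + (20·8 − 23·(-7)) + (23·23 − 4·8)| = 752, so the area is 376.
Summing gcd(|Δx|,|Δy|) over the edges gives the boundary count: gcd(2,36) + gcd(10,11) + gcd(4,5) + gcd(3,15) + gcd(19,15) = 2+1+1+3+1 = 8.
Pick's theorem gives I = A − B/2 + 1 = 376 − 8/2 + 1 = 373.

373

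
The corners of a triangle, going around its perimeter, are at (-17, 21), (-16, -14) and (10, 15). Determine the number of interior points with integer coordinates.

Using the shoelace formula, 2A = |((-17)·(-14) − (-16)·21) + ((-16)·15 − 10·(-14)) + (10·21 − (-17)·15)| = 939, so the area is 939/2.
The number of boundary lattice points is Σ gcd(|Δx|,|Δy|) = gcd(1,35) + gcd(26,29) + gcd(27,6) = 1+1+3 = 5.
Pick's theorem gives I = A − B/2 + 1 = 939/2 − 5/2 + 1 = 468.

468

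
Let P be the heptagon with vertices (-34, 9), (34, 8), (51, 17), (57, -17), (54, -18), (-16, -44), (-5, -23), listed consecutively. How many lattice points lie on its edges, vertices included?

9

Summing gcd(|Δx|,|Δy|) over the edges gives the boundary count: gcd(68,1) + gcd(17,9) + gcd(6,34) + gcd(3,1) + gcd(70,26) + gcd(11,21) + gcd(29,32) = 1+1+2+1+2+1+1 = 9.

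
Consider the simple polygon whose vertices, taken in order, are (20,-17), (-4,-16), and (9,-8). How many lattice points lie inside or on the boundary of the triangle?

105

The shoelace formula gives twice the area as |[20·(-16) − (-4)·(-17)] + [(-4)·(-8) − 9·(-16)] + [9·(-17) − 20·(-8)]| = 205, so the area is 102.5.
Along each edge there are gcd(|Δx|,|Δy|)+1 lattice points, so counting each shared vertex once the boundary has gcd(24,1) + gcd(13,8) + gcd(11,9) = 1+1+1 = 3.
Pick's theorem gives I = A − B/2 + 1 = 102.5 − 3/2 + 1 = 102, so the closed region contains I + B = 102 + 3 = 105 lattice points.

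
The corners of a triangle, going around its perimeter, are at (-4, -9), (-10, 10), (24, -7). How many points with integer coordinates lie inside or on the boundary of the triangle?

283

By the shoelace formula, twice the signed area is |[(-4)·10 − (-10)·(-9)] + [(-10)·(-7) − 24·10] + [24·(-9) − (-4)·(-7)]| = 544, so the area is 272.
Along each edge there are gcd(|Δx|,|Δy|)+1 lattice points, so counting each shared vertex once the boundary has gcd(6,19) + gcd(34,17) + gcd(28,2) = 1+17+2 = 20.
Pick's theorem gives I = A − B/2 + 1 = 272 − 20/2 + 1 = 263, so the closed region contains I + B = 263 + 20 = 283 lattice points.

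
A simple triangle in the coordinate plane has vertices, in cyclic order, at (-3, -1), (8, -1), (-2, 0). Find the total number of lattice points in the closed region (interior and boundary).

13

By the shoelace formula, twice the signed area is |((-3)·(-1) − 8·(-1)) + (8·0 − (-2)·(-1)) + ((-2)·(-1) − (-3)·0)| = 11, so the area is 5.5.
Summing gcd(|Δx|,|Δy|) over the edges gives the boundary count: gcd(11,0) + gcd(10,1) + gcd(1,1) = 11+1+1 = 13.
Pick's theorem gives I = A − B/2 + 1 = 5.5 − 13/2 + 1 = 0, so the closed region contains I + B = 0 + 13 = 13 lattice points.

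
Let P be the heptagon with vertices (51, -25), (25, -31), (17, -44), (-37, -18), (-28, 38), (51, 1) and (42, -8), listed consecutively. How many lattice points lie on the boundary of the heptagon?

17

The number of boundary lattice points is Σ gcd(|Δx|,|Δy|) = gcd(26,6) + gcd(8,13) + gcd(54,26) + gcd(9,56) + gcd(79,37) + gcd(9,9) + gcd(9,17) = 2+1+2+1+1+9+1 = 17.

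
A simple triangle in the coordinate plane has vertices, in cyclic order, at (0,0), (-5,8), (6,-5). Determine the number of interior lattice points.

11

The shoelace formula gives twice the area as |[0·8 − (-5)·0] + [(-5)·(-5) − 6·8] + [6·0 − 0·(-5)]| = 23, so the area is 23/2.
Summing gcd(|Δx|,|Δy|) over the edges gives the boundary count: gcd(5,8) + gcd(11,13) + gcd(6,5) = 1+1+1 = 3.
By Pick's theorem A = I + B/2 − 1, so I = 23/2 − 3/2 + 1 = 11.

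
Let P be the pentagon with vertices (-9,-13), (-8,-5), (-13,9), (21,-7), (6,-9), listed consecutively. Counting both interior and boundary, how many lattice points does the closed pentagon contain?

The shoelace formula gives twice the area as |((-9)·(-5) − (-8)·(-13)) + ((-8)·9 − (-13)·(-5)) + ((-13)·(-7) − 21·9) + (21·(-9) − 6·(-7)) + (6·(-13) − (-9)·(-9))| = 600, so the area is 300.
The number of boundary lattice points is Σ gcd(|Δx|,|Δy|) = gcd(1,8) + gcd(5,14) + gcd(34,16) + gcd(15,2) + gcd(15,4) = 1+1+2+1+1 = 6.
Pick's theorem gives I = A − B/2 + 1 = 300 − 6/2 + 1 = 298, so the closed region contains I + B = 298 + 6 = 304 lattice points.

304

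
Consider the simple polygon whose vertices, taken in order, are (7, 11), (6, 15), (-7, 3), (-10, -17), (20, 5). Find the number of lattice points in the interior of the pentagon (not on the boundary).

By the shoelace formula, twice the signed area is |[7·15 − 6·11] + [6·3 − (-7)·15] + [(-7)·(-17) − (-10)·3] + [(-10)·5 − 20·(-17)] + [20·11 − 7·5]| = 786, so the area is 393.
Along each edge there are gcd(|Δx|,|Δy|)+1 lattice points, so counting each shared vertex once the boundary has gcd(1,4) + gcd(13,12) + gcd(3,20) + gcd(30,22) + gcd(13,6) = 1+1+1+2+1 = 6.
Pick's theorem gives I = A − B/2 + 1 = 393 − 6/2 + 1 = 391.

391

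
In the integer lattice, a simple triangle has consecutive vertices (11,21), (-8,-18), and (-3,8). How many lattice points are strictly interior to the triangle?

Using the shoelace formula, 2A = |(11·(-18) − (-8)·21) + ((-8)·8 − (-3)·(-18)) + ((-3)·21 − 11·8)| = 299, so the area is 149.5.
The number of boundary lattice points is Σ gcd(|Δx|,|Δy|) = gcd(19,39) + gcd(5,26) + gcd(14,13) = 1+1+1 = 3.
Pick's theorem gives I = A − B/2 + 1 = 149.5 − 3/2 + 1 = 149.

149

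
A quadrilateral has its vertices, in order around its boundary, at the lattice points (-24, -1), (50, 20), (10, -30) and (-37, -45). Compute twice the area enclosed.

The shoelace formula gives twice the area as |((-24)·20 − 50·(-1)) + (50·(-30) − 10·20) + (10·(-45) − (-37)·(-30)) + ((-37)·(-1) − (-24)·(-45))| = 4733, so the area is 4733/2.

4733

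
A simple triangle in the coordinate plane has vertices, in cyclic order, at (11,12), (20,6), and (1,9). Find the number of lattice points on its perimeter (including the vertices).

The number of boundary lattice points is Σ gcd(|Δx|,|Δy|) = gcd(9,6) + gcd(19,3) + gcd(10,3) = 3+1+1 = 5.

5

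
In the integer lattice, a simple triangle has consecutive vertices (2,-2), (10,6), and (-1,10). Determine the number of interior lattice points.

55

Using the shoelace formula, 2A = |(2·6 − 10·(-2)) + (10·10 − (-1)·6) + ((-1)·(-2) − 2·10)| = 120, so the area is 60.
Summing gcd(|Δx|,|Δy|) over the edges gives the boundary count: gcd(8,8) + gcd(11,4) + gcd(3,12) = 8+1+3 = 12.
Pick's theorem gives I = A − B/2 + 1 = 60 − 12/2 + 1 = 55.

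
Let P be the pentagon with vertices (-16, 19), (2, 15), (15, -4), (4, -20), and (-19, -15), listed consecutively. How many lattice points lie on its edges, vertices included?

6

The number of boundary lattice points is Σ gcd(|Δx|,|Δy|) = gcd(18,4) + gcd(13,19) + gcd(11,16) + gcd(23,5) + gcd(3,34) = 2+1+1+1+1 = 6.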